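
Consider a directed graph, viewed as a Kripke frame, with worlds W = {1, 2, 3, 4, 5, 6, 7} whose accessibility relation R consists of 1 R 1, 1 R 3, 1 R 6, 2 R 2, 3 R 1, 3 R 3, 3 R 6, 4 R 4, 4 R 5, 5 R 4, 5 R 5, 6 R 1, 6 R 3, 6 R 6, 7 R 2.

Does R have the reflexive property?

Reflexive: no — 7 is not related to itself.

No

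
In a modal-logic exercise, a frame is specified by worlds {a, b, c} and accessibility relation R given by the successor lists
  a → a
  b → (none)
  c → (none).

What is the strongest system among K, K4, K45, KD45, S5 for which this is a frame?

Transitive (axiom 4): yes — every two-step R-path is closed by a direct edge.
Euclidean (axiom 5): yes — any two successors of a common world are R-related.
Serial (axiom D): no — b has no R-successor.
Reflexive (axiom T): no — b is not related to itself.
So F validates K, K4, K45; KD45 would additionally require R to be serial. The strongest is K45.

K45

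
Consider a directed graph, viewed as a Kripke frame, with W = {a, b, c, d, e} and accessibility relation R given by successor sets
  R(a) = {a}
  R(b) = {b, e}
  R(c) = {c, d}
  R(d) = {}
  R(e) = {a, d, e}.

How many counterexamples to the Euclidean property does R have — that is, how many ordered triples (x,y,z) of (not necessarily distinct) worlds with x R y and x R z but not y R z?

8

Enumerating: (b,e,b), (c,d,c), (c,d,d), (e,a,d), (e,a,e), (e,d,a), (e,d,d), (e,d,e).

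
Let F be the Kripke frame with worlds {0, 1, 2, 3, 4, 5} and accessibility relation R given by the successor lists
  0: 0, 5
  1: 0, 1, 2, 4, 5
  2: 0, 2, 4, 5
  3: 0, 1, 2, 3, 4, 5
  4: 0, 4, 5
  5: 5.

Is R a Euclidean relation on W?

Euclidean: no — 1 R 0 and 1 R 2, but not 0 R 2.

No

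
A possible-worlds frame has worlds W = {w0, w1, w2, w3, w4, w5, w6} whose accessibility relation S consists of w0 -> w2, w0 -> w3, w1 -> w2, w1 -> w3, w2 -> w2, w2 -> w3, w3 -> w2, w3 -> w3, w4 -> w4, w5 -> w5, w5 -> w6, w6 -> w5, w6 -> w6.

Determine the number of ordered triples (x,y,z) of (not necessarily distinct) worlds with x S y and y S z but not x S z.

S is transitive; there are no such tuples.

0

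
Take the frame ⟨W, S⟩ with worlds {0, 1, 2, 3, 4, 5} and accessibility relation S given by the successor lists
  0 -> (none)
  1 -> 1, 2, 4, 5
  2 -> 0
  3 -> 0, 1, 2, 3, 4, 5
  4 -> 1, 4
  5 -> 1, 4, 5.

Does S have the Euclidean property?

No

Euclidean: no — 1 S 2 and 1 S 4, but not 2 S 4.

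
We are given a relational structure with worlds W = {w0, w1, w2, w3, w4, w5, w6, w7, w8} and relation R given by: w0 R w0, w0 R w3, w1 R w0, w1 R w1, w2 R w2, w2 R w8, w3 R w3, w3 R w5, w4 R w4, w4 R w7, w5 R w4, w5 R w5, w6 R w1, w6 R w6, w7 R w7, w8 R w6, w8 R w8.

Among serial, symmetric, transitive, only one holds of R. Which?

Serial: yes — every world has a successor (e.g. w0 R w0).
Symmetric: no — w0 R w3 but not w3 R w0.
Transitive: no — w0 R w3 and w3 R w5, but not w0 R w5.
Only serial holds.

serial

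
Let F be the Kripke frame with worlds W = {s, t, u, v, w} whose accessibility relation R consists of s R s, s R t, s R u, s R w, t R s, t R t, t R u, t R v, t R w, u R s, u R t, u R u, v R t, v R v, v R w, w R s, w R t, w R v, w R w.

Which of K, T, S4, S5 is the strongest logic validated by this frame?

T

Reflexive (axiom T): yes — every world is R-related to itself.
Transitive (axiom 4): no — s R t and t R v, but not s R v.
Euclidean (axiom 5): no — s R u and s R w, but not u R w.
So F validates K, T; S4 would additionally require R to be transitive. The strongest is T.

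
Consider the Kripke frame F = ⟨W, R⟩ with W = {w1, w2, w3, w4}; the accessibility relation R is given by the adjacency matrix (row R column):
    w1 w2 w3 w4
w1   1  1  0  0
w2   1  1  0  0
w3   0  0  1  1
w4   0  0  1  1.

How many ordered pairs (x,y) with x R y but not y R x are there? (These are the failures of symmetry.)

R is symmetric; there are no such tuples.

0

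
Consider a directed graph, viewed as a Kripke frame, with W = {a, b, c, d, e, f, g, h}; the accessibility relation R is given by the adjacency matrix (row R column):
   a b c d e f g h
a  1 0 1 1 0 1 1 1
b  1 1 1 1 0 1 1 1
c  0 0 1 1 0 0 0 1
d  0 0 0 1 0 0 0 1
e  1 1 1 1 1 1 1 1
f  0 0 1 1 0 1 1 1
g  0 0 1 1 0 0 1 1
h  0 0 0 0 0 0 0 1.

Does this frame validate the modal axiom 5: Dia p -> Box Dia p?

Axiom 5 corresponds to the accessibility relation being Euclidean.
Euclidean: no — a R c and a R f, but not c R f.

No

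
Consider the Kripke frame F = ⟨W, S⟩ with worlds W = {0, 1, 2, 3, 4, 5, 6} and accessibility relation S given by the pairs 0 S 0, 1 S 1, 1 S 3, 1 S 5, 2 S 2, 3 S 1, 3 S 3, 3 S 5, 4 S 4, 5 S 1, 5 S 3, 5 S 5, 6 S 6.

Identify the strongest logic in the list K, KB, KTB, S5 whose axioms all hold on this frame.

S5

Symmetric (axiom B): yes — every pair in S has its reverse in S.
Reflexive (axiom T): yes — every world is S-related to itself.
Euclidean (axiom 5): yes — any two successors of a common world are S-related.
So F validates K, KB, KTB, S5. The strongest is S5.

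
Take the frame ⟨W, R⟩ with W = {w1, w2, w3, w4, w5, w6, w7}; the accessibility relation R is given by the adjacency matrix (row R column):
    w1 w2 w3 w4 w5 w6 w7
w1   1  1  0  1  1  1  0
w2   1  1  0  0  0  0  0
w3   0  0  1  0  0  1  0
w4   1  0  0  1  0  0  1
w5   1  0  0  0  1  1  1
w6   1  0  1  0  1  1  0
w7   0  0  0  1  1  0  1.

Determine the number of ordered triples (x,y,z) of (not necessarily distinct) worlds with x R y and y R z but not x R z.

22

Enumerating: (w1,w4,w7), (w1,w5,w7), (w1,w6,w3), (w2,w1,w4), (w2,w1,w5), (w2,w1,w6), (w3,w6,w1), (w3,w6,w5), (w4,w1,w2), (w4,w1,w5), (w4,w1,w6), (w4,w7,w5), … and 10 more.
Total: 22.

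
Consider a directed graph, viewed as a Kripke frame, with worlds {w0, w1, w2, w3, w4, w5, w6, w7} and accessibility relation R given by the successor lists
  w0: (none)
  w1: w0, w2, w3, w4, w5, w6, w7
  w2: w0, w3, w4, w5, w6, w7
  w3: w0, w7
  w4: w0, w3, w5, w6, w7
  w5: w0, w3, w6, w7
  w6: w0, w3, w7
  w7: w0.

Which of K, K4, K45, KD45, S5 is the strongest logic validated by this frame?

Transitive (axiom 4): yes — every two-step R-path is closed by a direct edge.
Euclidean (axiom 5): no — w1 R w0 and w1 R w2, but not w0 R w2.
Serial (axiom D): no — w0 has no R-successor.
Reflexive (axiom T): no — w0 is not related to itself.
So F validates K, K4; K45 would additionally require R to be Euclidean. The strongest is K4.

K4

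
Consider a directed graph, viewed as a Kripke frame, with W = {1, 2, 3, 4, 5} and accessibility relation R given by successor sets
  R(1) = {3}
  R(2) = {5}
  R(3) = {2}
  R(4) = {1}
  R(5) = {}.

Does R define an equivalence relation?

Reflexive: no — 1 is not related to itself.
Symmetric: no — 1 R 3 but not 3 R 1.
Transitive: no — 1 R 3 and 3 R 2, but not 1 R 2.
So R is not an equivalence relation.

No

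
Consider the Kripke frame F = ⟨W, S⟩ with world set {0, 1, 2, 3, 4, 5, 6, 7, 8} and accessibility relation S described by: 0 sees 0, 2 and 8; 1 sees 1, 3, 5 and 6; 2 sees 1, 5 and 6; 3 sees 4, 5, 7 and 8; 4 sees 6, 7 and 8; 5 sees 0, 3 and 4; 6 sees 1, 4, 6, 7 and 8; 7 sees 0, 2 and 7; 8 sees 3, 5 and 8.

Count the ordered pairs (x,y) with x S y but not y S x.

Enumerating: (0,2), (0,8), (1,3), (1,5), (2,1), (2,5), (2,6), (3,4), (3,7), (4,7), (4,8), (5,0), (5,4), (6,7), (6,8), (7,0), (7,2), (8,5).

18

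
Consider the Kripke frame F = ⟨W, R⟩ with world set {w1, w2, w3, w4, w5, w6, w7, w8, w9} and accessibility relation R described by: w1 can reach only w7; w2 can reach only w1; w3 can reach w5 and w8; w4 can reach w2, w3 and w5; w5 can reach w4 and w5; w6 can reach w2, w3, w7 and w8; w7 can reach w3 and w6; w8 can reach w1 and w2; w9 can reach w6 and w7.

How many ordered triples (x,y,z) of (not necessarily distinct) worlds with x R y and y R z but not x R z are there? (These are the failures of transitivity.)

Enumerating: (w1,w7,w3), (w1,w7,w6), (w2,w1,w7), (w3,w5,w4), (w3,w8,w1), (w3,w8,w2), (w4,w2,w1), (w4,w3,w8), (w4,w5,w4), (w5,w4,w2), (w5,w4,w3), (w6,w2,w1), … and 13 more.
Total: 25.

25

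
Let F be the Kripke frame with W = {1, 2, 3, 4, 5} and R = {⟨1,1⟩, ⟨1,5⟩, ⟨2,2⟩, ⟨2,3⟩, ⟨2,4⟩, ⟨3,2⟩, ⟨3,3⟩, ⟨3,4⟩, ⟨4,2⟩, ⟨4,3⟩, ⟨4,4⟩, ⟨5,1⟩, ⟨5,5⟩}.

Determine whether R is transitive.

Yes

Transitive: yes — every two-step R-path is closed by a direct edge.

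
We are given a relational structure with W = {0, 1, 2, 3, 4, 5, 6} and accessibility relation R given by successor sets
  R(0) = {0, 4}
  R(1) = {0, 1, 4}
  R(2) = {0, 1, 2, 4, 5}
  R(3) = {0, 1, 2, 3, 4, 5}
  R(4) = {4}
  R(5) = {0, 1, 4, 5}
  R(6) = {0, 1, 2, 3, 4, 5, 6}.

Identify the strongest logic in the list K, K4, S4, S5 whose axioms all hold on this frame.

S4

Transitive (axiom 4): yes — every two-step R-path is closed by a direct edge.
Reflexive (axiom T): yes — every world is R-related to itself.
Euclidean (axiom 5): no — 1 R 4 and 1 R 0, but not 4 R 0.
So F validates K, K4, S4; S5 would additionally require R to be Euclidean. The strongest is S4.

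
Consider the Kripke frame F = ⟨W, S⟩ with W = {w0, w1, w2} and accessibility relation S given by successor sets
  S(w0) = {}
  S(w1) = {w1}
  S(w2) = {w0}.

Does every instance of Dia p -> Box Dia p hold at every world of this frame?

The schema 5 characterises exactly the Euclidean frames.
Euclidean: no — w2 S w0 and w2 S w0, but not w0 S w0.

No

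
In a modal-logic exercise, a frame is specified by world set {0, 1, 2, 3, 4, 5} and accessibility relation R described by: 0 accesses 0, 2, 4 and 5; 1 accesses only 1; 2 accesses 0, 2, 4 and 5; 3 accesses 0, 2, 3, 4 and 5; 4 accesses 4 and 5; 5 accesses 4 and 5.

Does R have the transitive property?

Yes

Transitive: yes — every two-step R-path is closed by a direct edge.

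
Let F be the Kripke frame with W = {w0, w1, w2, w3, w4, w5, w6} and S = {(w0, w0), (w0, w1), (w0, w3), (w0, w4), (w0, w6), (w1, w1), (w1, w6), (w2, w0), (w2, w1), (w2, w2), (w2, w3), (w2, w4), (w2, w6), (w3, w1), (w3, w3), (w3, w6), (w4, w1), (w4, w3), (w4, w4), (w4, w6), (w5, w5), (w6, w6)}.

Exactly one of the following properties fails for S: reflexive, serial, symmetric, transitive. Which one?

symmetric

Reflexive: yes — every world is S-related to itself.
Serial: yes — every world has a successor (e.g. w0 S w0).
Symmetric: no — w0 S w1 but not w1 S w0.
Transitive: yes — every two-step S-path is closed by a direct edge.
Only symmetric fails.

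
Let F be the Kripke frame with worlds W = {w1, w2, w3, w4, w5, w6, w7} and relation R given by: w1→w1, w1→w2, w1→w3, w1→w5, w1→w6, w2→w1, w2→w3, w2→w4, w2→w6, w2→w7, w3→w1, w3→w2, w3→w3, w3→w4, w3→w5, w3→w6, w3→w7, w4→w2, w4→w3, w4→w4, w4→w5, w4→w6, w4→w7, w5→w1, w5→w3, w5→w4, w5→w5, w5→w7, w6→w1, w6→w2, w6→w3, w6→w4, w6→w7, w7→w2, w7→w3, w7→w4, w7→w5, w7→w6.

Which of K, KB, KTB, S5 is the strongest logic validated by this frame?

Symmetric (axiom B): yes — every pair in R has its reverse in R.
Reflexive (axiom T): no — w2 is not related to itself.
Euclidean (axiom 5): no — w1 R w2 and w1 R w5, but not w2 R w5.
So F validates K, KB; KTB would additionally require R to be reflexive. The strongest is KB.

KB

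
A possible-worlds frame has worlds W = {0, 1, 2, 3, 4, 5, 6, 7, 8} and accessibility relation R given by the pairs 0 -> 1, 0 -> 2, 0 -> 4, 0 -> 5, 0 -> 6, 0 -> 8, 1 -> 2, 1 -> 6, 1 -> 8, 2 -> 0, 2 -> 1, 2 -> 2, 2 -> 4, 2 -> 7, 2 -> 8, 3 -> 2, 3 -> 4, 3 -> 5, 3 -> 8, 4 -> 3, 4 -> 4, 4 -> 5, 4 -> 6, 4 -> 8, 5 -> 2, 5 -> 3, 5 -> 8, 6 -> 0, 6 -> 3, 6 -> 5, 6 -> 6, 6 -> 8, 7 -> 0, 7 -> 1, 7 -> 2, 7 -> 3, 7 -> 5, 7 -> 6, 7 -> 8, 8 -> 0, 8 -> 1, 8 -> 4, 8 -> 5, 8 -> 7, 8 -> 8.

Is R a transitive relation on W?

Transitive: no — 0 R 2 and 2 R 7, but not 0 R 7.

No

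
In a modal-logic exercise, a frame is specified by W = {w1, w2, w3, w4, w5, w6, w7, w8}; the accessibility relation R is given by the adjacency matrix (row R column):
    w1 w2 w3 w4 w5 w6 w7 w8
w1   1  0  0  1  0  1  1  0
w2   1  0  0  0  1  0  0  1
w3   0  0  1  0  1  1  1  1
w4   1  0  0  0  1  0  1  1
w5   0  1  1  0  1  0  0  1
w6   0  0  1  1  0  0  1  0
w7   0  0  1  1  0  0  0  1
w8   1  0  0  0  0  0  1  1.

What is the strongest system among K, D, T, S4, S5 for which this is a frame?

Serial (axiom D): yes — every world has a successor (e.g. w1 R w1).
Reflexive (axiom T): no — w2 is not related to itself.
Transitive (axiom 4): no — w1 R w4 and w4 R w5, but not w1 R w5.
Euclidean (axiom 5): no — w1 R w4 and w1 R w6, but not w4 R w6.
So F validates K, D; T would additionally require R to be reflexive. The strongest is D.

D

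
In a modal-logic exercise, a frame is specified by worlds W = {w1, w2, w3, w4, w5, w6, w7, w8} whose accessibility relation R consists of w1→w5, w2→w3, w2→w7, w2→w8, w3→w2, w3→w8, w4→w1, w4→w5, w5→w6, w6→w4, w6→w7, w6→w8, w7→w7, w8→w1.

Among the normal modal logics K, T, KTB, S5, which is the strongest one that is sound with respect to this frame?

K

Reflexive (axiom T): no — w1 is not related to itself.
Symmetric (axiom B): no — w1 R w5 but not w5 R w1.
Euclidean (axiom 5): no — w2 R w3 and w2 R w7, but not w3 R w7.
So F validates K; T would additionally require R to be reflexive. The strongest is K.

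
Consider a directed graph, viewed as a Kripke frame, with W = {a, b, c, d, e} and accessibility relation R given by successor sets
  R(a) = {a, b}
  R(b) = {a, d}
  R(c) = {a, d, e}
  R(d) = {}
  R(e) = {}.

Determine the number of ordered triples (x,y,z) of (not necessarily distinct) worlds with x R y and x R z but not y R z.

12

Enumerating: (a,b,b), (b,a,d), (b,d,a), (b,d,d), (c,a,d), (c,a,e), (c,d,a), (c,d,d), (c,d,e), (c,e,a), (c,e,d), (c,e,e).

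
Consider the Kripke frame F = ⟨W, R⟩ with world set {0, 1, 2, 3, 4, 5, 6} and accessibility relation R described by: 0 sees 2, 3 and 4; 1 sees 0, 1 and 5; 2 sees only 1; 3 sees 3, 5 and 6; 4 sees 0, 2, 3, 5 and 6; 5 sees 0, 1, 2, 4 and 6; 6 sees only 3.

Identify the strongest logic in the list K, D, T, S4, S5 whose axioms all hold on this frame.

D

Serial (axiom D): yes — every world has a successor (e.g. 0 R 2).
Reflexive (axiom T): no — 0 is not related to itself.
Transitive (axiom 4): no — 0 R 2 and 2 R 1, but not 0 R 1.
Euclidean (axiom 5): no — 0 R 2 and 0 R 3, but not 2 R 3.
So F validates K, D; T would additionally require R to be reflexive. The strongest is D.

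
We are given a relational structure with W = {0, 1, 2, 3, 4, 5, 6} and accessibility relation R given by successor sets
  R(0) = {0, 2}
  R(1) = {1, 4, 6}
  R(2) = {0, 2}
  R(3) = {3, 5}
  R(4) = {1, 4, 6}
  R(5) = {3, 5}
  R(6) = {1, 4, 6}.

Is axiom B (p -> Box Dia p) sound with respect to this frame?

The schema B characterises exactly the symmetric frames.
Symmetric: yes — every pair in R has its reverse in R.

Yes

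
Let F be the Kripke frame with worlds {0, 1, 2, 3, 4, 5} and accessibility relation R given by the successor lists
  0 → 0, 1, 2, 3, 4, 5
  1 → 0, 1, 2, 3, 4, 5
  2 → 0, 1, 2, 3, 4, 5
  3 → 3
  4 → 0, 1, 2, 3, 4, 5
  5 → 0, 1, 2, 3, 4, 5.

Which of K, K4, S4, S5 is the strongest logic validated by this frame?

S4

Transitive (axiom 4): yes — every two-step R-path is closed by a direct edge.
Reflexive (axiom T): yes — every world is R-related to itself.
Euclidean (axiom 5): no — 0 R 3 and 0 R 1, but not 3 R 1.
So F validates K, K4, S4; S5 would additionally require R to be Euclidean. The strongest is S4.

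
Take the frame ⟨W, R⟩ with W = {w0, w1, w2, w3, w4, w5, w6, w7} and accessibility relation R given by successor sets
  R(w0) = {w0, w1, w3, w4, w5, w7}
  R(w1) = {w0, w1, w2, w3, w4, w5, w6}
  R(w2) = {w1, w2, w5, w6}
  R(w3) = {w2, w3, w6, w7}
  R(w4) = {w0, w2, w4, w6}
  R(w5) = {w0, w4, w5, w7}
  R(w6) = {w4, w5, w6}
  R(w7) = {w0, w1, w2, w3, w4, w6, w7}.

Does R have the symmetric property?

No

Symmetric: no — w0 R w3 but not w3 R w0.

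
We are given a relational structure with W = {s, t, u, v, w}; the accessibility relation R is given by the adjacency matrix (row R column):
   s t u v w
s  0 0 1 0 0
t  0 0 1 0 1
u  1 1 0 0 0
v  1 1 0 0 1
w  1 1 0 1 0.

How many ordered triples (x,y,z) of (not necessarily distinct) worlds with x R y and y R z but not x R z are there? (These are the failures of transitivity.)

17

Enumerating: (s,u,s), (s,u,t), (t,u,s), (t,u,t), (t,w,s), (t,w,t), (t,w,v), (u,s,u), (u,t,u), (u,t,w), (v,s,u), (v,t,u), (v,w,v), (w,s,u), (w,t,u), (w,t,w), (w,v,w).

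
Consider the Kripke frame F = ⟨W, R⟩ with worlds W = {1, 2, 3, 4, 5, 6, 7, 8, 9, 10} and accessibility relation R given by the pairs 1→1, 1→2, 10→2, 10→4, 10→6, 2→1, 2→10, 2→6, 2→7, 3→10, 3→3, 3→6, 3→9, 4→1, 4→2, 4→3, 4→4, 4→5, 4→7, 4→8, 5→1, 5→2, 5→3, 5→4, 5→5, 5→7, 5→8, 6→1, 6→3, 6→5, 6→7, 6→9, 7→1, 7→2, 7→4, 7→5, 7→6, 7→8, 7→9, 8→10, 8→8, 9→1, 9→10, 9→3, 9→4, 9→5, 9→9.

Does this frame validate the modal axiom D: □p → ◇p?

Yes

Axiom D corresponds to the accessibility relation being serial.
Serial: yes — every world has a successor (e.g. 1 R 1).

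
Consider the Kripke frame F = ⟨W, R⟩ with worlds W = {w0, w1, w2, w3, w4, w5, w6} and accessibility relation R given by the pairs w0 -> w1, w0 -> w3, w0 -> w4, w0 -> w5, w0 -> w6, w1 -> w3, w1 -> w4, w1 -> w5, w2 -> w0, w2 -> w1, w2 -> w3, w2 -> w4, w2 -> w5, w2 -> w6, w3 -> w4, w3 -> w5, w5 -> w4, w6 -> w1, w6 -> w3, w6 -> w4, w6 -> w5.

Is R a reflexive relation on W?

Reflexive: no — w0 is not related to itself.

No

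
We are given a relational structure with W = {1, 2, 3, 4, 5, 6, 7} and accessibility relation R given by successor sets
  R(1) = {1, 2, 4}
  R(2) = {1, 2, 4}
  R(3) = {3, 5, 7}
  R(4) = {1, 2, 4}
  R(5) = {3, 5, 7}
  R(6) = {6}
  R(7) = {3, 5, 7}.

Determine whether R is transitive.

Yes

Transitive: yes — every two-step R-path is closed by a direct edge.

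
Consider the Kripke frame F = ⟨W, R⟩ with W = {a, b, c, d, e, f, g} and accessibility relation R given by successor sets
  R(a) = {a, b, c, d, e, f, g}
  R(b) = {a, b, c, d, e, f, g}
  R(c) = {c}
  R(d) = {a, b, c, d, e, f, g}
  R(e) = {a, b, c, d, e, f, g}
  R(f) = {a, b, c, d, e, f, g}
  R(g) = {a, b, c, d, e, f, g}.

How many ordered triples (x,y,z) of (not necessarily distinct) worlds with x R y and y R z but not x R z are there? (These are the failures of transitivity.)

0

R is transitive; there are no such tuples.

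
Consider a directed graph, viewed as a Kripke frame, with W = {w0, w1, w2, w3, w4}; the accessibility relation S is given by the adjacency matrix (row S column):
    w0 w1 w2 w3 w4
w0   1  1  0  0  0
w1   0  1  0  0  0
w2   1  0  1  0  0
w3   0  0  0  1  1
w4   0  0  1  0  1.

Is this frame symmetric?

Symmetric: no — w0 S w1 but not w1 S w0.

No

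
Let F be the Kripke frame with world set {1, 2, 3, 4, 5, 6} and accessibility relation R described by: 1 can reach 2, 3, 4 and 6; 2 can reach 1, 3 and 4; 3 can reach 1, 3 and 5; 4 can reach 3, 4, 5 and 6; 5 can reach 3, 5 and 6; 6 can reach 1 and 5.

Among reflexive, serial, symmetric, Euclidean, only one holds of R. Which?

serial

Reflexive: no — 1 is not related to itself.
Serial: yes — every world has a successor (e.g. 1 R 2).
Symmetric: no — 1 R 4 but not 4 R 1.
Euclidean: no — 1 R 2 and 1 R 6, but not 2 R 6.
Only serial holds.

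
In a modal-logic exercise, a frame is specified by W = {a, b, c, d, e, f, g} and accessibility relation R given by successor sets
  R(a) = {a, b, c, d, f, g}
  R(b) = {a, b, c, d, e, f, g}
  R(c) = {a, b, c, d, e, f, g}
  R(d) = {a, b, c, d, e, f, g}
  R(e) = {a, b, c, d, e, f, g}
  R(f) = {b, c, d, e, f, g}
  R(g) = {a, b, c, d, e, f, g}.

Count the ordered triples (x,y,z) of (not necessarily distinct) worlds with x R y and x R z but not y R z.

11

Enumerating: (a,f,a), (b,a,e), (b,f,a), (c,a,e), (c,f,a), (d,a,e), (d,f,a), (e,a,e), (e,f,a), (g,a,e), (g,f,a).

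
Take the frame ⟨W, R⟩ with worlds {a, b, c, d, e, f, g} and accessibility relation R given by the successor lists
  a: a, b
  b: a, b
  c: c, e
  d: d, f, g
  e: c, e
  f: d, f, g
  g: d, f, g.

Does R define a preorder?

Yes

Reflexive: yes — every world is R-related to itself.
Transitive: yes — every two-step R-path is closed by a direct edge.
So R is a preorder.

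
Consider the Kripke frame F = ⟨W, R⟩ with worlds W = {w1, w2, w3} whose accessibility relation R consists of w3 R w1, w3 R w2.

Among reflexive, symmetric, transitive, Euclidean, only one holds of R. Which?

transitive

Reflexive: no — w1 is not related to itself.
Symmetric: no — w3 R w1 but not w1 R w3.
Transitive: yes — every two-step R-path is closed by a direct edge.
Euclidean: no — w3 R w1 and w3 R w2, but not w1 R w2.
Only transitive holds.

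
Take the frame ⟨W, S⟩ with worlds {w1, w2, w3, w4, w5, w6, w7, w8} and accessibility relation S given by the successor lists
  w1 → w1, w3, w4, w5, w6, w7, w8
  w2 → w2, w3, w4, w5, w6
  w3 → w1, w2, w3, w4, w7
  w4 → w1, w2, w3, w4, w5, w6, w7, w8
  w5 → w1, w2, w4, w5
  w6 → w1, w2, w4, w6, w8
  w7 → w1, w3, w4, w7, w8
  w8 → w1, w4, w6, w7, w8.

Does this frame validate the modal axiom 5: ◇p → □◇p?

Axiom 5 corresponds to the accessibility relation being Euclidean.
Euclidean: no — w1 S w3 and w1 S w5, but not w3 S w5.

No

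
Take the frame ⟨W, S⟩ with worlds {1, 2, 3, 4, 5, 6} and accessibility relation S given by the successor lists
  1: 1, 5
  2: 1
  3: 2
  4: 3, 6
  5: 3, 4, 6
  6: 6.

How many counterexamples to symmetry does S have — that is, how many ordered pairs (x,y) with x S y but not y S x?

Enumerating: (1,5), (2,1), (3,2), (4,3), (4,6), (5,3), (5,4), (5,6).

8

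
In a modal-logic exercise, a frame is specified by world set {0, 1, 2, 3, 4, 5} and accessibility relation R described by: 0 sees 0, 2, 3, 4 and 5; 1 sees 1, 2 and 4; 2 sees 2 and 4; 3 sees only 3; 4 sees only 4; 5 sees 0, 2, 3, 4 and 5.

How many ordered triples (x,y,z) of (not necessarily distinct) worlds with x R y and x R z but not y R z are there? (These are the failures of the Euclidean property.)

26

Enumerating: (0,2,0), (0,2,3), (0,2,5), (0,3,0), (0,3,2), (0,3,4), (0,3,5), (0,4,0), (0,4,2), (0,4,3), (0,4,5), (1,2,1), … and 14 more.
Total: 26.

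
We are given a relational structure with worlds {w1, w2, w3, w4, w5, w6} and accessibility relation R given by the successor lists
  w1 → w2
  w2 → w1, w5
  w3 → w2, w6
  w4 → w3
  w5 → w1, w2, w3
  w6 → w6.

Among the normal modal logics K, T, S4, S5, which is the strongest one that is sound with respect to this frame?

K

Reflexive (axiom T): no — w1 is not related to itself.
Transitive (axiom 4): no — w1 R w2 and w2 R w5, but not w1 R w5.
Euclidean (axiom 5): no — w2 R w1 and w2 R w5, but not w1 R w5.
So F validates K; T would additionally require R to be reflexive. The strongest is K.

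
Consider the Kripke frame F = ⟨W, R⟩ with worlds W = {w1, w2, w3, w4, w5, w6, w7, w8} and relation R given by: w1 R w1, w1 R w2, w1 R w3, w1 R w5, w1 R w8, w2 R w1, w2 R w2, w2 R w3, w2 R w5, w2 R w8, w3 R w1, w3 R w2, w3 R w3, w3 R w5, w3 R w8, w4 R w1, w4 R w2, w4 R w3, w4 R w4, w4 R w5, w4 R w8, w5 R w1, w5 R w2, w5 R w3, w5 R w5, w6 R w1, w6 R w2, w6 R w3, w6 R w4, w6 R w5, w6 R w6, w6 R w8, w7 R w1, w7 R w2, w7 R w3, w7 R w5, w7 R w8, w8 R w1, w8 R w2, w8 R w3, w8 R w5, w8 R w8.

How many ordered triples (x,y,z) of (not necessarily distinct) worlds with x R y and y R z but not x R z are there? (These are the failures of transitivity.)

Enumerating: (w5,w1,w8), (w5,w2,w8), (w5,w3,w8).

3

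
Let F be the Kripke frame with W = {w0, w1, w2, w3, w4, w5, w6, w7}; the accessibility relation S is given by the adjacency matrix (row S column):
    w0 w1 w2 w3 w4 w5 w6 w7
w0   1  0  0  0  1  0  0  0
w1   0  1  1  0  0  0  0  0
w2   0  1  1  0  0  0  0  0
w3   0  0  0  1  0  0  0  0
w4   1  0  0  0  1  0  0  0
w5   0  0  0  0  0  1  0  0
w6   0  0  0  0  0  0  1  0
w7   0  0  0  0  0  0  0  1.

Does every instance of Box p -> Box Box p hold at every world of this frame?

By correspondence theory, 4 is valid on a frame iff S is transitive.
Transitive: yes — every two-step S-path is closed by a direct edge.

Yes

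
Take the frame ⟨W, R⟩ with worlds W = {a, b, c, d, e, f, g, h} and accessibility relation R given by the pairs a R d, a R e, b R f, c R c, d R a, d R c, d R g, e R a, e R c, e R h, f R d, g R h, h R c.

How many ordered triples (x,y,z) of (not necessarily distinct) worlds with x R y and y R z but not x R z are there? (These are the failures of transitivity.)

16

Enumerating: (a,d,a), (a,d,c), (a,d,g), (a,e,a), (a,e,c), (a,e,h), (b,f,d), (d,a,d), (d,a,e), (d,g,h), (e,a,d), (e,a,e), (f,d,a), (f,d,c), (f,d,g), (g,h,c).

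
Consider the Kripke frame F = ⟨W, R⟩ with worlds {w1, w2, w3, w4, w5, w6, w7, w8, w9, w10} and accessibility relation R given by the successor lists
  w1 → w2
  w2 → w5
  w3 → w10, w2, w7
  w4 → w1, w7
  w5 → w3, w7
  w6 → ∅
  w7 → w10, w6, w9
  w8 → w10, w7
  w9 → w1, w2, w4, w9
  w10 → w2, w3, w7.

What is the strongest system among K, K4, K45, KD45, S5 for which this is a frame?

K

Transitive (axiom 4): no — w1 R w2 and w2 R w5, but not w1 R w5.
Euclidean (axiom 5): no — w10 R w2 and w10 R w3, but not w2 R w3.
Serial (axiom D): no — w6 has no R-successor.
Reflexive (axiom T): no — w1 is not related to itself.
So F validates K; K4 would additionally require R to be transitive. The strongest is K.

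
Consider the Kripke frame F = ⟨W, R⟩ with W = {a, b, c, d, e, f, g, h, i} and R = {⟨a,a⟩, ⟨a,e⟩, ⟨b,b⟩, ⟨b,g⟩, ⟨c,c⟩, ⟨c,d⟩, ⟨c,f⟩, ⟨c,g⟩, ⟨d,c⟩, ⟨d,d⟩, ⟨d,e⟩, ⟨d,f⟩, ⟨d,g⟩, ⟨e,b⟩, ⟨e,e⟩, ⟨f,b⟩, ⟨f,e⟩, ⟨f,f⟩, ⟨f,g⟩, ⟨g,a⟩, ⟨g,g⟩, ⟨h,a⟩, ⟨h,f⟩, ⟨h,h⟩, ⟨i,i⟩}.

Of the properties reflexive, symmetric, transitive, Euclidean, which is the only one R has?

Reflexive: yes — every world is R-related to itself.
Symmetric: no — a R e but not e R a.
Transitive: no — a R e and e R b, but not a R b.
Euclidean: no — c R f and c R d, but not f R d.
Only reflexive holds.

reflexive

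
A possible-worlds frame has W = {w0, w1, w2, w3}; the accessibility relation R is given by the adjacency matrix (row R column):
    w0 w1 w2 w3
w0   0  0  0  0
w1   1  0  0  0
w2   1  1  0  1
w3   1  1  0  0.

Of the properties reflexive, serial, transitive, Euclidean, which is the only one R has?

Reflexive: no — w0 is not related to itself.
Serial: no — w0 has no R-successor.
Transitive: yes — every two-step R-path is closed by a direct edge.
Euclidean: no — w2 R w0 and w2 R w1, but not w0 R w1.
Only transitive holds.

transitive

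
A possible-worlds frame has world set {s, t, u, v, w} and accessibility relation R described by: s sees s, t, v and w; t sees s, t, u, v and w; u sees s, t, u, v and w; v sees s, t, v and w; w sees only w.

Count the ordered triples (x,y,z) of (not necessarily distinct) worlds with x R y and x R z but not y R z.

Enumerating: (s,w,s), (s,w,t), (s,w,v), (t,s,u), (t,v,u), (t,w,s), (t,w,t), (t,w,u), (t,w,v), (u,s,u), (u,v,u), (u,w,s), (u,w,t), (u,w,u), (u,w,v), (v,w,s), (v,w,t), (v,w,v).

18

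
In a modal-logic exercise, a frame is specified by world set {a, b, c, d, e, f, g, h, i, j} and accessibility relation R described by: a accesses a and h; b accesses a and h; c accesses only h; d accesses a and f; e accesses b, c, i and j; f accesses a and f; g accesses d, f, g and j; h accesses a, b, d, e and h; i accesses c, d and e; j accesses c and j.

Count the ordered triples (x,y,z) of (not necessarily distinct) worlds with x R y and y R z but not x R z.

31

Enumerating: (a,h,b), (a,h,d), (a,h,e), (b,h,b), (b,h,d), (b,h,e), (c,h,a), (c,h,b), (c,h,d), (c,h,e), (d,a,h), (e,b,a), … and 19 more.
Total: 31.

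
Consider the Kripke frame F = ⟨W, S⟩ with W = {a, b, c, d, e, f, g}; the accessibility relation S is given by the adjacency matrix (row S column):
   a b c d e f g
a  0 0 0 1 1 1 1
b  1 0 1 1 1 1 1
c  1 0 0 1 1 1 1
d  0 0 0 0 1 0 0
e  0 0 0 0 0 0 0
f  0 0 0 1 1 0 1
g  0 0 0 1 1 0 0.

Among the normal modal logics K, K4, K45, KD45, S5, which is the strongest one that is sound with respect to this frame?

Transitive (axiom 4): yes — every two-step S-path is closed by a direct edge.
Euclidean (axiom 5): no — a S d and a S f, but not d S f.
Serial (axiom D): no — e has no S-successor.
Reflexive (axiom T): no — a is not related to itself.
So F validates K, K4; K45 would additionally require S to be Euclidean. The strongest is K4.

K4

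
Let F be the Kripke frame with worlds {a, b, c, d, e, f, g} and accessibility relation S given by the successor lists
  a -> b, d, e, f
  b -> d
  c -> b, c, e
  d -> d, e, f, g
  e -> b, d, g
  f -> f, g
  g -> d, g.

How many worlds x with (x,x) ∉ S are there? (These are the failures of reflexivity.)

3

Enumerating: a, b, e.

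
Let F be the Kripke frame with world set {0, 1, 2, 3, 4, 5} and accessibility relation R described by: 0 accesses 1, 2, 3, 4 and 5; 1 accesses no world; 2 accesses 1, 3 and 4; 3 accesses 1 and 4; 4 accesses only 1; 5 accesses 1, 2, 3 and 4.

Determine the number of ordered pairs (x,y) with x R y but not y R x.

15

Enumerating: (0,1), (0,2), (0,3), (0,4), (0,5), (2,1), (2,3), (2,4), (3,1), (3,4), (4,1), (5,1), (5,2), (5,3), (5,4).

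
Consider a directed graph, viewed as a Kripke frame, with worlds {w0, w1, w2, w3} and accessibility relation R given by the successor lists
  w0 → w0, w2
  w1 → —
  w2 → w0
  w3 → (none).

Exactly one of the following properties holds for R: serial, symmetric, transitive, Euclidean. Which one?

Serial: no — w1 has no R-successor.
Symmetric: yes — every pair in R has its reverse in R.
Transitive: no — w2 R w0 and w0 R w2, but not w2 R w2.
Euclidean: no — w0 R w2 and w0 R w2, but not w2 R w2.
Only symmetric holds.

symmetric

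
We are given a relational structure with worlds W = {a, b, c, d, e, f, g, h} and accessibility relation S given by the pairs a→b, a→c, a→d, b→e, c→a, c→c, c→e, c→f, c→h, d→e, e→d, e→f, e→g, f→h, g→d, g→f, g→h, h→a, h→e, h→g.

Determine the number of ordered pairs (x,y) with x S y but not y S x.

Enumerating: (a,b), (a,d), (b,e), (c,e), (c,f), (c,h), (e,f), (e,g), (f,h), (g,d), (g,f), (h,a), (h,e).

13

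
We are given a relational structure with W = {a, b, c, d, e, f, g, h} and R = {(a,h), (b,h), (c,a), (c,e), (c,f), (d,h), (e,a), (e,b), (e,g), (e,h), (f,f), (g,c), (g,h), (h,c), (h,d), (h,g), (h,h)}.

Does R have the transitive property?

No

Transitive: no — a R h and h R c, but not a R c.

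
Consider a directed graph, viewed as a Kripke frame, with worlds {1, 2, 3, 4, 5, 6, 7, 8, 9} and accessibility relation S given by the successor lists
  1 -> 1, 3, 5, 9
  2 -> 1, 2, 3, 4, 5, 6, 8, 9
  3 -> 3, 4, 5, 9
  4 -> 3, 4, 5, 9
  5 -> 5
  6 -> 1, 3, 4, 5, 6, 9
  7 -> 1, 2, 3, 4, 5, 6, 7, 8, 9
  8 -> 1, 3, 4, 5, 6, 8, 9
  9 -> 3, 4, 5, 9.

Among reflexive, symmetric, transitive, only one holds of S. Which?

Reflexive: yes — every world is S-related to itself.
Symmetric: no — 1 S 3 but not 3 S 1.
Transitive: no — 1 S 3 and 3 S 4, but not 1 S 4.
Only reflexive holds.

reflexive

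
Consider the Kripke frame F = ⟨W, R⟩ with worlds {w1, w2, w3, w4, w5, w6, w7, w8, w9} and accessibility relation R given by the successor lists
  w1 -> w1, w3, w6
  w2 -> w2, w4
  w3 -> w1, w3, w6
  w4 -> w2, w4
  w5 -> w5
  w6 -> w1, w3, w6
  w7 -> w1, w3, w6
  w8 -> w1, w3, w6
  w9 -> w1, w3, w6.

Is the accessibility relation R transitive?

Transitive: yes — every two-step R-path is closed by a direct edge.

Yes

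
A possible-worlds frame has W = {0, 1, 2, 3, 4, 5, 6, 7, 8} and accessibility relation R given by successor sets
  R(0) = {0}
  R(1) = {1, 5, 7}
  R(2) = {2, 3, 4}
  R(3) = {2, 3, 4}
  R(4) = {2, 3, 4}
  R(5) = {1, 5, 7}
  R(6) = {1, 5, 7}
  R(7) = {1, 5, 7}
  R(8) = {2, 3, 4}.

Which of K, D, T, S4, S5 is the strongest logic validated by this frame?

D

Serial (axiom D): yes — every world has a successor (e.g. 0 R 0).
Reflexive (axiom T): no — 6 is not related to itself.
Transitive (axiom 4): yes — every two-step R-path is closed by a direct edge.
Euclidean (axiom 5): yes — any two successors of a common world are R-related.
So F validates K, D; T would additionally require R to be reflexive. The strongest is D.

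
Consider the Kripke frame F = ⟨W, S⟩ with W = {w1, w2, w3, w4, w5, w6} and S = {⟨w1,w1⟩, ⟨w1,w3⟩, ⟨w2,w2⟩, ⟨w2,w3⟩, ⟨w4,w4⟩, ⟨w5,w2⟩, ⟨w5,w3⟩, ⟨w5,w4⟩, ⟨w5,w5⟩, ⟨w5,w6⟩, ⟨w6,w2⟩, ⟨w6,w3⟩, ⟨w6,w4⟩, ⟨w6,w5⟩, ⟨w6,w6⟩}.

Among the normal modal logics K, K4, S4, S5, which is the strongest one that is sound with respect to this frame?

K4

Transitive (axiom 4): yes — every two-step S-path is closed by a direct edge.
Reflexive (axiom T): no — w3 is not related to itself.
Euclidean (axiom 5): no — w5 S w2 and w5 S w4, but not w2 S w4.
So F validates K, K4; S4 would additionally require S to be reflexive. The strongest is K4.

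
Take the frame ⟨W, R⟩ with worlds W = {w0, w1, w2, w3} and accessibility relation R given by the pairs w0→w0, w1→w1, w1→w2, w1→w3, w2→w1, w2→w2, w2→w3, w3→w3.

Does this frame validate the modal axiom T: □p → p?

Yes

By correspondence theory, T is valid on a frame iff R is reflexive.
Reflexive: yes — every world is R-related to itself.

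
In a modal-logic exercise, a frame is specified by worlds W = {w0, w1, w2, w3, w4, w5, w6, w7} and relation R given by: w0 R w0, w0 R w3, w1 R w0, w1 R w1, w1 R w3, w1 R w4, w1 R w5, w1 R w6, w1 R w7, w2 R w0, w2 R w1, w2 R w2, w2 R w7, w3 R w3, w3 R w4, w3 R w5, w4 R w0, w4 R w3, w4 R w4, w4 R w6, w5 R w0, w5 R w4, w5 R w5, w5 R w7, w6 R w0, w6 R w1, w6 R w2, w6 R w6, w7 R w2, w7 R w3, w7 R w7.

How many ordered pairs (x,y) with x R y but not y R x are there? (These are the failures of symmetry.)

17

Enumerating: (w0,w3), (w1,w0), (w1,w3), (w1,w4), (w1,w5), (w1,w7), (w2,w0), (w2,w1), (w3,w5), (w4,w0), (w4,w6), (w5,w0), (w5,w4), (w5,w7), (w6,w0), (w6,w2), (w7,w3).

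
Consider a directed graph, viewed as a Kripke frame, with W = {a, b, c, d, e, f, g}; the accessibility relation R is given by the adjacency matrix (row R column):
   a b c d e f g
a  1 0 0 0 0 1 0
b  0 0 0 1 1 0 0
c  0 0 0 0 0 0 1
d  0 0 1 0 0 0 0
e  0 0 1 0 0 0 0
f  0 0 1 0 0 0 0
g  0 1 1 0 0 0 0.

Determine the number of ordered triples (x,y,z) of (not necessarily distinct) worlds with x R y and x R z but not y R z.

Enumerating: (a,f,a), (a,f,f), (b,d,d), (b,d,e), (b,e,d), (b,e,e), (c,g,g), (d,c,c), (e,c,c), (f,c,c), (g,b,b), (g,b,c), (g,c,b), (g,c,c).

14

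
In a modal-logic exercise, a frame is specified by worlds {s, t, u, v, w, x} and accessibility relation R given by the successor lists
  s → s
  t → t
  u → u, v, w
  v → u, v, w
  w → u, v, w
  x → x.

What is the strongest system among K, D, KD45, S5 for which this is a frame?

Serial (axiom D): yes — every world has a successor (e.g. s R s).
Euclidean (axiom 5): yes — any two successors of a common world are R-related.
Transitive (axiom 4): yes — every two-step R-path is closed by a direct edge.
Reflexive (axiom T): yes — every world is R-related to itself.
So F validates K, D, KD45, S5. The strongest is S5.

S5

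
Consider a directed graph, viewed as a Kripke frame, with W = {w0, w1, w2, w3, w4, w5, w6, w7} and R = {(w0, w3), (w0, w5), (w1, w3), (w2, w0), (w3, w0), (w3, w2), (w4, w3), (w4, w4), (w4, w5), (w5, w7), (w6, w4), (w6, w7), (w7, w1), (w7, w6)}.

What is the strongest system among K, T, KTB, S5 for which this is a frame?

Reflexive (axiom T): no — w0 is not related to itself.
Symmetric (axiom B): no — w0 R w5 but not w5 R w0.
Euclidean (axiom 5): no — w0 R w3 and w0 R w5, but not w3 R w5.
So F validates K; T would additionally require R to be reflexive. The strongest is K.

K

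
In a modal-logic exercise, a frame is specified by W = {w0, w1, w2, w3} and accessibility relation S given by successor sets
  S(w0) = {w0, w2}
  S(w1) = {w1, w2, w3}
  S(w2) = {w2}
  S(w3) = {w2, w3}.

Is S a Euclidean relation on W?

Euclidean: no — w1 S w2 and w1 S w3, but not w2 S w3.

No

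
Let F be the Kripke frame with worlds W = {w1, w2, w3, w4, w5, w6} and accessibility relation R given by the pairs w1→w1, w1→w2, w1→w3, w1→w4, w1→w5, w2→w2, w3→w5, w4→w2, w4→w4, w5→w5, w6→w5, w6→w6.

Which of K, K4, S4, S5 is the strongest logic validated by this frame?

K4

Transitive (axiom 4): yes — every two-step R-path is closed by a direct edge.
Reflexive (axiom T): no — w3 is not related to itself.
Euclidean (axiom 5): no — w1 R w2 and w1 R w3, but not w2 R w3.
So F validates K, K4; S4 would additionally require R to be reflexive. The strongest is K4.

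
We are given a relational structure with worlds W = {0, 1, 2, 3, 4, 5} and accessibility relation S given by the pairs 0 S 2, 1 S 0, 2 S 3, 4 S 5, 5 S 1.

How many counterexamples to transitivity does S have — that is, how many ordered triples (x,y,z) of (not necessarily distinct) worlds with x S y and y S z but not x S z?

4

Enumerating: (0,2,3), (1,0,2), (4,5,1), (5,1,0).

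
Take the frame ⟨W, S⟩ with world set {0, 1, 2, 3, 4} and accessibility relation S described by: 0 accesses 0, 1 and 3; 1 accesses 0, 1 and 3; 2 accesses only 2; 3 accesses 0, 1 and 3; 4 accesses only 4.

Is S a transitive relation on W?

Yes

Transitive: yes — every two-step S-path is closed by a direct edge.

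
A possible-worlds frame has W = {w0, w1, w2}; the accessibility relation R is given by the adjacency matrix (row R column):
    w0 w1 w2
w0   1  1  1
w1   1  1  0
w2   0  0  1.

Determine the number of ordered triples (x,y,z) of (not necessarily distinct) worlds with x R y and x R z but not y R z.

3

Enumerating: (w0,w1,w2), (w0,w2,w0), (w0,w2,w1).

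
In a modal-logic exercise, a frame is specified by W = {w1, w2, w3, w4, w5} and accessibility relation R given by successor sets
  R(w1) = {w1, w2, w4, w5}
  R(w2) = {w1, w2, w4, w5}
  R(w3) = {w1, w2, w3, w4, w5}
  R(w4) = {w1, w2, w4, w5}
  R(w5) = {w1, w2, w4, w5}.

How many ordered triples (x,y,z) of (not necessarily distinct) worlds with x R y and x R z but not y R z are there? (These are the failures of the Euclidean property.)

4

Enumerating: (w3,w1,w3), (w3,w2,w3), (w3,w4,w3), (w3,w5,w3).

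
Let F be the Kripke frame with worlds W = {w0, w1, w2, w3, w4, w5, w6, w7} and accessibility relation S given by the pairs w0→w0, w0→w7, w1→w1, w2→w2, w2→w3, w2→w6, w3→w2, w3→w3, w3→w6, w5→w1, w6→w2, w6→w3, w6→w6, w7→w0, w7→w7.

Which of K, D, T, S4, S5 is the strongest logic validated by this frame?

K

Serial (axiom D): no — w4 has no S-successor.
Reflexive (axiom T): no — w4 is not related to itself.
Transitive (axiom 4): yes — every two-step S-path is closed by a direct edge.
Euclidean (axiom 5): yes — any two successors of a common world are S-related.
So F validates K; D would additionally require S to be serial. The strongest is K.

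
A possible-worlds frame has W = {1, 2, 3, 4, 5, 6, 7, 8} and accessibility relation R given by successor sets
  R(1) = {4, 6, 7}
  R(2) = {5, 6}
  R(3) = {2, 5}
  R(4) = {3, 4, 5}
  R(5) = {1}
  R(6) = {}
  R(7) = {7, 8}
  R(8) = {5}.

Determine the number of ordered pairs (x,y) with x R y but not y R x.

12

Enumerating: (1,4), (1,6), (1,7), (2,5), (2,6), (3,2), (3,5), (4,3), (4,5), (5,1), (7,8), (8,5).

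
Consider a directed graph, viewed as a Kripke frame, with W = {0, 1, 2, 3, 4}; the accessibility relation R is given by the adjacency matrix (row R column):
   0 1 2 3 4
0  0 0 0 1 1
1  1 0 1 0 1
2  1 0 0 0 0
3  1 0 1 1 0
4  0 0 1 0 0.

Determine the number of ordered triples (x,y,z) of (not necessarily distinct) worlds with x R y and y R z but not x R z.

Enumerating: (0,3,0), (0,3,2), (0,4,2), (1,0,3), (2,0,3), (2,0,4), (3,0,4), (4,2,0).

8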